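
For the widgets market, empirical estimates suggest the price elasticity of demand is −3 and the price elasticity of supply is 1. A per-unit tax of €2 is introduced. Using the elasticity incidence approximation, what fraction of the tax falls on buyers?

Incidence ratio: buyers' share ≈ εs / (εs + |εd|) = 1 / (1 + 3) = 0.25.
Supply is the less elastic side, so buyers bear the smaller share.

Buyers' share ≈ 0.25.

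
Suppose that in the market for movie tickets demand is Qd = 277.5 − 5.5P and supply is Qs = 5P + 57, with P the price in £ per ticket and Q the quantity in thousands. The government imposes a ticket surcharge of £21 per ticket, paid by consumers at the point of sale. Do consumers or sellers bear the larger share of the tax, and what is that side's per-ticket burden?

Sellers bear the larger share: £11 per ticket.

Before the tax: set 277.5 − 5.5P = 5P + 57 → P* = £21, Q* = 162.
With the tax collected from consumers, demand (in seller-price terms) shifts: Qd = 277.5 − 5.5(P + 21).
New equilibrium: consumers pay £31, sellers receive £10, Q = 107. (Wedge: Pb − Ps = 21.)
Per-ticket burden: consumers £10, sellers £11.
Sellers take the larger share because supply is less price-elastic here (demand slope 5.5 vs supply slope 5).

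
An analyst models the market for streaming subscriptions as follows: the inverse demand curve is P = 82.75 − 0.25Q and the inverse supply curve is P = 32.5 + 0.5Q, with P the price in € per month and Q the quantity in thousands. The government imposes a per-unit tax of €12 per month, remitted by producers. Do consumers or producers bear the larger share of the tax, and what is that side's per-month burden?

Producers bear the larger share: €8 per month.

Rewrite in direct form: Qd = 331 − 4P and Qs = 2P − 65.
Before the tax: set 331 − 4P = 2P − 65 → P* = €66, Q* = 67.
With the tax collected from producers, supply shifts: Qs = 2(P − 12) − 65.
Solving gives Q = 51 with consumers paying €70 and producers receiving €58 (the €12 wedge).
Per-month burden: consumers €4, producers €8.
Producers take the larger share because supply is less price-elastic here (demand slope 4 vs supply slope 2).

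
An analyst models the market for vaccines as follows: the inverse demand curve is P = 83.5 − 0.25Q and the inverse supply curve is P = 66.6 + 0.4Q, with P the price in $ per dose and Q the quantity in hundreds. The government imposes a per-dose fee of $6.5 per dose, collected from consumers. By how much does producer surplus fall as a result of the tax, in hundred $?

Rewrite in direct form: Qd = 334 − 4P and Qs = 2.5P − 166.5.
Before the tax: set 334 − 4P = 2.5P − 166.5 → P* = $77, Q* = 26.
With the tax collected from consumers, demand (in seller-price terms) shifts: Qd = 334 − 4(P + 6.5).
Solving gives Q = 16 with consumers paying $79.5 and sellers receiving $73 (the $6.5 wedge).
ΔPS is the trapezoid between Q = 16 and Q = 26 of height $4: ½ · (26 + 16) · 4 = $84.

Producer surplus falls by $84 hundred.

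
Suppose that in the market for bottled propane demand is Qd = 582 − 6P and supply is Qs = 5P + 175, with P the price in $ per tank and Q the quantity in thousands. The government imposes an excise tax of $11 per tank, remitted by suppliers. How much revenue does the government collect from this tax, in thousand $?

Tax revenue = $3630 thousand.

Without the tax, 582 − 6P = 5P + 175 gives 11P = 407, so P* = $37 and Q* = 360.
With the tax collected from suppliers, supply shifts: Qs = 5(P − 11) + 175.
Solving gives Q = 330 with buyers paying $42 and suppliers receiving $31 (the $11 wedge).
Revenue = t · Q = 11 · 330 = $3630.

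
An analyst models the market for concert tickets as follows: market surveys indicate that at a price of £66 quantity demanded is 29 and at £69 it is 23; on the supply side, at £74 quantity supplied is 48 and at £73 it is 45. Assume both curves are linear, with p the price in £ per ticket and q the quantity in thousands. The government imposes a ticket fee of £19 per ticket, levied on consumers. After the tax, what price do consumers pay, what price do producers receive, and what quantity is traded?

Consumers pay £78.4; producers receive £59.4; quantity = 4.2.

Demand slope: (23 − 29)/(69 − 66) = -2, so qd = 161 − 2p.
Supply slope: (45 − 48)/(73 − 74) = 3, so qs = 3p − 174.
Before the tax: set 161 − 2p = 3p − 174 → p* = £67, q* = 27.
With the tax collected from consumers, demand (in seller-price terms) shifts: qd = 161 − 2(p + 19).
Solving gives q = 4.2 with consumers paying £78.4 and producers receiving £59.4 (the £19 wedge).
The less price-elastic side of the market bears the larger share of a per-unit tax.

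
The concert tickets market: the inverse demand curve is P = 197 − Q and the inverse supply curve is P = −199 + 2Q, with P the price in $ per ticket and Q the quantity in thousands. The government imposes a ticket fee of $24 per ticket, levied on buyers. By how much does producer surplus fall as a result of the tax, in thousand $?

Inverting to Q(P) form: Qd = 197 − P; Qs = 0.5P + 99.5.
Before the tax: set 197 − P = 0.5P + 99.5 → P* = $65, Q* = 132.
With the tax collected from buyers, demand (in seller-price terms) shifts: Qd = 197 − (P + 24).
Solving gives Q = 124 with buyers paying $73 and sellers receiving $49 (the $24 wedge).
ΔPS is the trapezoid between Q = 124 and Q = 132 of height $16: ½ · (132 + 124) · 16 = $2048.

Producer surplus falls by $2048 thousand.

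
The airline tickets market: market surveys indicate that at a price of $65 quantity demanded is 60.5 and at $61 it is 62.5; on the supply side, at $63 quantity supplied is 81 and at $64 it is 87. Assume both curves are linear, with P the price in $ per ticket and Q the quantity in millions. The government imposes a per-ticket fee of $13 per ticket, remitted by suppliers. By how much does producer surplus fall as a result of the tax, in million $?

Producer surplus falls by $60 million.

Demand slope: (62.5 − 60.5)/(61 − 65) = -0.5, so Qd = 93 − 0.5P.
Supply slope: (87 − 81)/(64 − 63) = 6, so Qs = 6P − 297.
Before the tax: set 93 − 0.5P = 6P − 297 → P* = $60, Q* = 63.
With the tax collected from suppliers, supply shifts: Qs = 6(P − 13) − 297.
New equilibrium: consumers pay $72, suppliers receive $59, Q = 57. (Wedge: Pb − Ps = 13.)
ΔPS is the trapezoid between Q = 57 and Q = 63 of height $1: ½ · (63 + 57) · 1 = $60.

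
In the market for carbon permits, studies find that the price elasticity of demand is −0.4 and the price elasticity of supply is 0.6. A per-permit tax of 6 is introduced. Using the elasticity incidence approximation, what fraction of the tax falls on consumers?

Incidence ratio: consumers' share ≈ εs / (εs + |εd|) = 0.6 / (0.6 + 0.4) = 0.6.
Supply is the more elastic side, so consumers bear the larger share.

Consumers' share ≈ 0.6.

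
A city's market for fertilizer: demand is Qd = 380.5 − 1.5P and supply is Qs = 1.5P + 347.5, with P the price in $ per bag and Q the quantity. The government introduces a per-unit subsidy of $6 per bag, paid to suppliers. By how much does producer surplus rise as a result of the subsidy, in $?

Before the subsidy: set 380.5 − 1.5P = 1.5P + 347.5 → P* = $11, Q* = 364.
With a per-unit subsidy paid to suppliers, each receives P + 6 per unit sold, so supply becomes Qs = 1.5(P + 6) + 347.5.
New equilibrium: consumers pay $8, suppliers receive $14, Q = 368.5. (Wedge: Pb − Ps = −6.)
ΔPS is the trapezoid between Q = 368.5 and Q = 364 of height $3: ½ · (364 + 368.5) · 3 = $1098.75.

Producer surplus rises by $1098.75.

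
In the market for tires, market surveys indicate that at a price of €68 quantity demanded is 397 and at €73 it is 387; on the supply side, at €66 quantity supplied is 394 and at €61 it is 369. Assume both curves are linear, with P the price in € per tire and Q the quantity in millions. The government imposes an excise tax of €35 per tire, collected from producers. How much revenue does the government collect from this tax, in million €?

Tax revenue = €12215 million.

Demand slope: (387 − 397)/(73 − 68) = -2, so Qd = 533 − 2P.
Supply slope: (369 − 394)/(61 − 66) = 5, so Qs = 5P + 64.
Before the tax: set 533 − 2P = 5P + 64 → P* = €67, Q* = 399.
With the tax collected from producers, supply shifts: Qs = 5(P − 35) + 64.
Solving gives Q = 349 with consumers paying €92 and producers receiving €57 (the €35 wedge).
Revenue = t · Q = 35 · 349 = €12215.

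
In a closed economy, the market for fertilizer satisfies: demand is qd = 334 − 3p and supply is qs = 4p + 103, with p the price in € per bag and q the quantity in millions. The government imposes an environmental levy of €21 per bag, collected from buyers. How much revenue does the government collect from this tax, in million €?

Without the tax, 334 − 3p = 4p + 103 gives 7p = 231, so p* = €33 and q* = 235.
With the tax collected from buyers, demand (in seller-price terms) shifts: qd = 334 − 3(p + 21).
Solving gives q = 199 with buyers paying €45 and sellers receiving €24 (the €21 wedge).
Revenue = t · Q = 21 · 199 = €4179.

Tax revenue = €4179 million.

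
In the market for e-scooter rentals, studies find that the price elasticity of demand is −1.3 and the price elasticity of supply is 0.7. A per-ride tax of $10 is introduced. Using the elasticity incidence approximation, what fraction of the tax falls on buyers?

Incidence ratio: buyers' share ≈ εs / (εs + |εd|) = 0.7 / (0.7 + 1.3) = 0.35.
Supply is the less elastic side, so buyers bear the smaller share.

Buyers' share ≈ 0.35.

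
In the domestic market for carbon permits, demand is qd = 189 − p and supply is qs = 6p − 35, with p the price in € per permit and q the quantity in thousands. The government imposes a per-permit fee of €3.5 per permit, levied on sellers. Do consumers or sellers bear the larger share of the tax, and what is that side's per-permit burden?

Before the tax: set 189 − p = 6p − 35 → p* = €32, q* = 157.
With the tax collected from sellers, supply shifts: qs = 6(p − 3.5) − 35.
Solving gives q = 154 with consumers paying €35 and sellers receiving €31.5 (the €3.5 wedge).
Per-permit burden: consumers €3, sellers €0.5.
Consumers take the larger share because demand is less price-elastic here (demand slope 1 vs supply slope 6).

Consumers bear the larger share: €3 per permit.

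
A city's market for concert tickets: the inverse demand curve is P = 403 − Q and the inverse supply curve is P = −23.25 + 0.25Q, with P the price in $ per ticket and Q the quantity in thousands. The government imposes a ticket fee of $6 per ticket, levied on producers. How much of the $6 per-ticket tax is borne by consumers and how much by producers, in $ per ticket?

Rewrite in direct form: Qd = 403 − P and Qs = 4P + 93.
Before the tax: set 403 − P = 4P + 93 → P* = $62, Q* = 341.
With the tax collected from producers, supply shifts: Qs = 4(P − 6) + 93.
Solving gives Q = 336.2 with consumers paying $66.8 and producers receiving $60.8 (the $6 wedge).
Burden on consumers: $4.8; on producers: $1.2. (They sum to $6.)
The less price-elastic side of the market bears the larger share of a per-unit tax.

Consumers bear $4.8 per ticket; producers bear $1.2 per ticket.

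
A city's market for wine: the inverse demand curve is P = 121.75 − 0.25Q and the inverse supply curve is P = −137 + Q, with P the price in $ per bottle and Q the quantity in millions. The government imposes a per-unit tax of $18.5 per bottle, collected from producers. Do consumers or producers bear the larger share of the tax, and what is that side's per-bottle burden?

Producers bear the larger share: $14.8 per bottle.

Inverting to Q(P) form: Qd = 487 − 4P; Qs = P + 137.
Before the tax: set 487 − 4P = P + 137 → P* = $70, Q* = 207.
With the tax collected from producers, supply shifts: Qs = (P − 18.5) + 137.
New equilibrium: consumers pay $73.7, producers receive $55.2, Q = 192.2. (Wedge: Pb − Ps = 18.5.)
Per-bottle burden: consumers $3.7, producers $14.8.
Producers take the larger share because supply is less price-elastic here (demand slope 4 vs supply slope 1).
The less price-elastic side of the market bears the larger share of a per-unit tax.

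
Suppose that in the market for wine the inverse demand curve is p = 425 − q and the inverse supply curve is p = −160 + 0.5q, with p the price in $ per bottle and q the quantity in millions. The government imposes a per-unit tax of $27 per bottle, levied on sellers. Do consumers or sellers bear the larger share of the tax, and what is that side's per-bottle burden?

Inverting to q(p) form: qd = 425 − p; qs = 2p + 320.
Without the tax, 425 − p = 2p + 320 gives 3p = 105, so p* = $35 and q* = 390.
With the tax collected from sellers, supply shifts: qs = 2(p − 27) + 320.
Solving gives q = 372 with consumers paying $53 and sellers receiving $26 (the $27 wedge).
Per-bottle burden: consumers $18, sellers $9.
Consumers take the larger share because demand is less price-elastic here (demand slope 1 vs supply slope 2).

Consumers bear the larger share: $18 per bottle.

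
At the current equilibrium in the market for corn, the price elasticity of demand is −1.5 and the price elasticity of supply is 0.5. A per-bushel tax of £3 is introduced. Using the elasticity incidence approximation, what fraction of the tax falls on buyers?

Incidence ratio: buyers' share ≈ εs / (εs + |εd|) = 0.5 / (0.5 + 1.5) = 0.25.
Supply is the less elastic side, so buyers bear the smaller share.

Buyers' share ≈ 0.25.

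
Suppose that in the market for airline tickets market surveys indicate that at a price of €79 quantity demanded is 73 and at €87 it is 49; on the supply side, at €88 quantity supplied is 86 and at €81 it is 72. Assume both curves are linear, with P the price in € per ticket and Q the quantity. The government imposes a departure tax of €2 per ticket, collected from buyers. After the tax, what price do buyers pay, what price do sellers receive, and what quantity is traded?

Buyers pay €80.8; sellers receive €78.8; quantity = 67.6.

Demand slope: (49 − 73)/(87 − 79) = -3, so Qd = 310 − 3P.
Supply slope: (72 − 86)/(81 − 88) = 2, so Qs = 2P − 90.
Without the tax, 310 − 3P = 2P − 90 gives 5P = 400, so P* = €80 and Q* = 70.
With the tax collected from buyers, demand (in seller-price terms) shifts: Qd = 310 − 3(P + 2).
New equilibrium: buyers pay €80.8, sellers receive €78.8, Q = 67.6. (Wedge: Pb − Ps = 2.)
The less price-elastic side of the market bears the larger share of a per-unit tax.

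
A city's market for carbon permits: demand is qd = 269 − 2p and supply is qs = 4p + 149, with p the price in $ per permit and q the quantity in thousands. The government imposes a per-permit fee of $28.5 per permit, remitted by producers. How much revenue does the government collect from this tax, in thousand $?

Tax revenue = $5443.5 thousand.

Before the tax: set 269 − 2p = 4p + 149 → p* = $20, q* = 229.
With the tax collected from producers, supply shifts: qs = 4(p − 28.5) + 149.
New equilibrium: consumers pay $39, producers receive $10.5, q = 191. (Wedge: pb − ps = 28.5.)
Revenue = t · Q = 28.5 · 191 = $5443.5.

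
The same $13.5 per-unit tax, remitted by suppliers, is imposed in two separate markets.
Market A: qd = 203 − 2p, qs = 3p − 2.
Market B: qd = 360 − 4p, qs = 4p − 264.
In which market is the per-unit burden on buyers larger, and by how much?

Market A, by $1.35.

Market A: pre-tax p* = $41, q* = 121; post-tax q = 104.8; per-unit burden on buyers = $8.1.
Market B: pre-tax p* = $78, q* = 48; post-tax q = 21; per-unit burden on buyers = $6.75.
Difference: $8.1 vs $6.75 → market A is larger by $1.35.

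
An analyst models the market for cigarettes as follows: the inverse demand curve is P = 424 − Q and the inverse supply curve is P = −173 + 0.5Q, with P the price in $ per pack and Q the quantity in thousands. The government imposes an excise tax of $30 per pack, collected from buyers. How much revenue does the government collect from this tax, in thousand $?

Inverting to Q(P) form: Qd = 424 − P; Qs = 2P + 346.
Before the tax: set 424 − P = 2P + 346 → P* = $26, Q* = 398.
With the tax collected from buyers, demand (in seller-price terms) shifts: Qd = 424 − (P + 30).
Solving gives Q = 378 with buyers paying $46 and suppliers receiving $16 (the $30 wedge).
Revenue = t · Q = 30 · 378 = $11340.

Tax revenue = $11340 thousand.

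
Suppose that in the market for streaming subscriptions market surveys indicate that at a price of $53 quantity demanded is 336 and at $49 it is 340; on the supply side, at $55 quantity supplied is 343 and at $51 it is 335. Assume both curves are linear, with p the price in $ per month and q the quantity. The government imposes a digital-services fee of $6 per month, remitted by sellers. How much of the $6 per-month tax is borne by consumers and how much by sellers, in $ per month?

Consumers bear $4 per month; sellers bear $2 per month.

Demand slope: (340 − 336)/(49 − 53) = -1, so qd = 389 − p.
Supply slope: (335 − 343)/(51 − 55) = 2, so qs = 2p + 233.
Without the tax, 389 − p = 2p + 233 gives 3p = 156, so p* = $52 and q* = 337.
With the tax collected from sellers, supply shifts: qs = 2(p − 6) + 233.
New equilibrium: consumers pay $56, sellers receive $50, q = 333. (Wedge: pb − ps = 6.)
Burden on consumers: $4; on sellers: $2. (They sum to $6.)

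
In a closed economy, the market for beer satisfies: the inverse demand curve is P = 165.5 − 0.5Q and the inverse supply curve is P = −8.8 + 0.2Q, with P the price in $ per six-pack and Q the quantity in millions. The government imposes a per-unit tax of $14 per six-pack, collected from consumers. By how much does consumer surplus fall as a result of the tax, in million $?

Consumer surplus falls by $2390 million.

Inverting to Q(P) form: Qd = 331 − 2P; Qs = 5P + 44.
Before the tax: set 331 − 2P = 5P + 44 → P* = $41, Q* = 249.
With the tax collected from consumers, demand (in seller-price terms) shifts: Qd = 331 − 2(P + 14).
Solving gives Q = 229 with consumers paying $51 and producers receiving $37 (the $14 wedge).
ΔCS is the trapezoid between Q = 229 and Q = 249 of height $10: ½ · (249 + 229) · 10 = $2390.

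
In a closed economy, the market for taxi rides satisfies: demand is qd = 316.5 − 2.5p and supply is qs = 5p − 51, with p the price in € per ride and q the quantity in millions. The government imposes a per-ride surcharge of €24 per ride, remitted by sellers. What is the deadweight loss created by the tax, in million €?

Before the tax: set 316.5 − 2.5p = 5p − 51 → p* = €49, q* = 194.
With the tax collected from sellers, supply shifts: qs = 5(p − 24) − 51.
Solving gives q = 154 with buyers paying €65 and sellers receiving €41 (the €24 wedge).
Quantity falls by |ΔQ| = |194 − 154| = 40.
DWL = ½ · t · |ΔQ| = ½ · 24 · 40 = €480.

Deadweight loss = €480 million.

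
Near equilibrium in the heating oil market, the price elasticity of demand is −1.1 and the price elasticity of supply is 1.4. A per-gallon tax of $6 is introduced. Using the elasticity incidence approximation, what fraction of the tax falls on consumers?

Incidence ratio: consumers' share ≈ εs / (εs + |εd|) = 1.4 / (1.4 + 1.1) = 0.56.
Supply is the more elastic side, so consumers bear the larger share.

Consumers' share ≈ 0.56.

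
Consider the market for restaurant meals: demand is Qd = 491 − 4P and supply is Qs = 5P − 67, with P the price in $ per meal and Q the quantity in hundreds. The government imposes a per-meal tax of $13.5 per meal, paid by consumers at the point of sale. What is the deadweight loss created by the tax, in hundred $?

Without the tax, 491 − 4P = 5P − 67 gives 9P = 558, so P* = $62 and Q* = 243.
With the tax collected from consumers, demand (in seller-price terms) shifts: Qd = 491 − 4(P + 13.5).
Solving gives Q = 213 with consumers paying $69.5 and producers receiving $56 (the $13.5 wedge).
Quantity falls by |ΔQ| = |243 − 213| = 30.
DWL = ½ · t · |ΔQ| = ½ · 13.5 · 30 = $202.5.

Deadweight loss = $202.5 hundred.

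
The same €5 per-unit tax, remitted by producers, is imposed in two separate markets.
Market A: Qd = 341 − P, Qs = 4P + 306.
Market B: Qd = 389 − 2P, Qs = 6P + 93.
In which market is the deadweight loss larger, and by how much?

Market A: pre-tax P* = €7, Q* = 334; post-tax Q = 330; deadweight loss = €10.
Market B: pre-tax P* = €37, Q* = 315; post-tax Q = 307.5; deadweight loss = €18.75.
Difference: €10 vs €18.75 → market B is larger by €8.75.

Market B, by €8.75.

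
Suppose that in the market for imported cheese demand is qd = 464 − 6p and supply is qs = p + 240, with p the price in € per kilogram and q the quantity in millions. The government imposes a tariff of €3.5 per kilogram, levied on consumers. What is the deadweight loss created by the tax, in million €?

Deadweight loss = €5.25 million.

Before the tax: set 464 − 6p = p + 240 → p* = €32, q* = 272.
With the tax collected from consumers, demand (in seller-price terms) shifts: qd = 464 − 6(p + 3.5).
Solving gives q = 269 with consumers paying €32.5 and suppliers receiving €29 (the €3.5 wedge).
Quantity falls by |ΔQ| = |272 − 269| = 3.
DWL = ½ · t · |ΔQ| = ½ · 3.5 · 3 = €5.25.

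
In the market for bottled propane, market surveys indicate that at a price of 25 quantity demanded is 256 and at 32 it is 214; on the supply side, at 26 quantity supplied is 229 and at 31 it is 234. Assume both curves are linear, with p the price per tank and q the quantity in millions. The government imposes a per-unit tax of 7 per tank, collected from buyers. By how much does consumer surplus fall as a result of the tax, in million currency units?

Consumer surplus falls by 229 million.

Demand slope: (214 − 256)/(32 − 25) = -6, so qd = 406 − 6p.
Supply slope: (234 − 229)/(31 − 26) = 1, so qs = p + 203.
Before the tax: set 406 − 6p = p + 203 → p* = 29, q* = 232.
With the tax collected from buyers, demand (in seller-price terms) shifts: qd = 406 − 6(p + 7).
New equilibrium: buyers pay 30, sellers receive 23, q = 226. (Wedge: pb − ps = 7.)
ΔCS is the trapezoid between Q = 226 and Q = 232 of height 1: ½ · (232 + 226) · 1 = 229.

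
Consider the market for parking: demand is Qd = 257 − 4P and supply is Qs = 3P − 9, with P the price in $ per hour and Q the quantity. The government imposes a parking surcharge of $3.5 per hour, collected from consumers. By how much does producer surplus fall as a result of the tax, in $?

Producer surplus falls by $204.

Without the tax, 257 − 4P = 3P − 9 gives 7P = 266, so P* = $38 and Q* = 105.
With the tax collected from consumers, demand (in seller-price terms) shifts: Qd = 257 − 4(P + 3.5).
New equilibrium: consumers pay $39.5, producers receive $36, Q = 99. (Wedge: Pb − Ps = 3.5.)
ΔPS is the trapezoid between Q = 99 and Q = 105 of height $2: ½ · (105 + 99) · 2 = $204.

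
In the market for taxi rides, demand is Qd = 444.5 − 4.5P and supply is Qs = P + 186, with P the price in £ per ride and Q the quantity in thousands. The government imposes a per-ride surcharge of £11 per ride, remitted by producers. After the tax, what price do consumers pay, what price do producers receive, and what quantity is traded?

Consumers pay £49; producers receive £38; quantity = 224.

Before the tax: set 444.5 − 4.5P = P + 186 → P* = £47, Q* = 233.
With the tax collected from producers, supply shifts: Qs = (P − 11) + 186.
New equilibrium: consumers pay £49, producers receive £38, Q = 224. (Wedge: Pb − Ps = 11.)
The less price-elastic side of the market bears the larger share of a per-unit tax.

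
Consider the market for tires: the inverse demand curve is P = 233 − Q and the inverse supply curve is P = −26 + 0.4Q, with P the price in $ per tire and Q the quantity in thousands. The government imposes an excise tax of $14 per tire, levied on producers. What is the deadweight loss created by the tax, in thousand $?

Inverting to Q(P) form: Qd = 233 − P; Qs = 2.5P + 65.
Without the tax, 233 − P = 2.5P + 65 gives 3.5P = 168, so P* = $48 and Q* = 185.
With the tax collected from producers, supply shifts: Qs = 2.5(P − 14) + 65.
Solving gives Q = 175 with buyers paying $58 and producers receiving $44 (the $14 wedge).
Quantity falls by |ΔQ| = |185 − 175| = 10.
DWL = ½ · t · |ΔQ| = ½ · 14 · 10 = $70.

Deadweight loss = $70 thousand.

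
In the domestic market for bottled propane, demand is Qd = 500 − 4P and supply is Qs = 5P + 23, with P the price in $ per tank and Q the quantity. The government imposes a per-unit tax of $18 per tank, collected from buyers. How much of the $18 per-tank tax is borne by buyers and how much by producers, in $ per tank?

Without the tax, 500 − 4P = 5P + 23 gives 9P = 477, so P* = $53 and Q* = 288.
With the tax collected from buyers, demand (in seller-price terms) shifts: Qd = 500 − 4(P + 18).
Solving gives Q = 248 with buyers paying $63 and producers receiving $45 (the $18 wedge).
Burden on buyers: $10; on producers: $8. (They sum to $18.)
The less price-elastic side of the market bears the larger share of a per-unit tax.

Buyers bear $10 per tank; producers bear $8 per tank.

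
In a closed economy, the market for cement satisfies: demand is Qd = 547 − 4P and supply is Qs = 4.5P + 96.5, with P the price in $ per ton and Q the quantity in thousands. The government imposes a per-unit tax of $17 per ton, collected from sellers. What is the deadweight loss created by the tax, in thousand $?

Without the tax, 547 − 4P = 4.5P + 96.5 gives 8.5P = 450.5, so P* = $53 and Q* = 335.
With the tax collected from sellers, supply shifts: Qs = 4.5(P − 17) + 96.5.
New equilibrium: buyers pay $62, sellers receive $45, Q = 299. (Wedge: Pb − Ps = 17.)
Quantity falls by |ΔQ| = |335 − 299| = 36.
DWL = ½ · t · |ΔQ| = ½ · 17 · 36 = $306.

Deadweight loss = $306 thousand.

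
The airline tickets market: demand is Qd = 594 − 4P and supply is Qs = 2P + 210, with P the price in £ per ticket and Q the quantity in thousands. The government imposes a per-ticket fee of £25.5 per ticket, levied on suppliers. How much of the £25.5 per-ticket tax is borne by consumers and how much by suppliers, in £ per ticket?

Before the tax: set 594 − 4P = 2P + 210 → P* = £64, Q* = 338.
With the tax collected from suppliers, supply shifts: Qs = 2(P − 25.5) + 210.
Solving gives Q = 304 with consumers paying £72.5 and suppliers receiving £47 (the £25.5 wedge).
Burden on consumers: £8.5; on suppliers: £17. (They sum to £25.5.)

Consumers bear £8.5 per ticket; suppliers bear £17 per ticket.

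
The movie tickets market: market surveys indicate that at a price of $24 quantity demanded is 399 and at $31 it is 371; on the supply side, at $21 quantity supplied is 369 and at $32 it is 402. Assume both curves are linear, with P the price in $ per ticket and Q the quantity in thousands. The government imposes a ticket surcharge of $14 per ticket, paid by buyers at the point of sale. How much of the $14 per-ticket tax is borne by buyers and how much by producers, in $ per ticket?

Buyers bear $6 per ticket; producers bear $8 per ticket.

Demand slope: (371 − 399)/(31 − 24) = -4, so Qd = 495 − 4P.
Supply slope: (402 − 369)/(32 − 21) = 3, so Qs = 3P + 306.
Without the tax, 495 − 4P = 3P + 306 gives 7P = 189, so P* = $27 and Q* = 387.
With the tax collected from buyers, demand (in seller-price terms) shifts: Qd = 495 − 4(P + 14).
New equilibrium: buyers pay $33, producers receive $19, Q = 363. (Wedge: Pb − Ps = 14.)
Burden on buyers: $6; on producers: $8. (They sum to $14.)
The less price-elastic side of the market bears the larger share of a per-unit tax.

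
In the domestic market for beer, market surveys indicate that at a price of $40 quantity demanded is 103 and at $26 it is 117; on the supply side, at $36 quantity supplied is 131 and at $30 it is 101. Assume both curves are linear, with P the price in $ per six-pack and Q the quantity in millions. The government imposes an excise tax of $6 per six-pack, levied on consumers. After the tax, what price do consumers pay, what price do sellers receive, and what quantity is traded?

Demand slope: (117 − 103)/(26 − 40) = -1, so Qd = 143 − P.
Supply slope: (101 − 131)/(30 − 36) = 5, so Qs = 5P − 49.
Before the tax: set 143 − P = 5P − 49 → P* = $32, Q* = 111.
With the tax collected from consumers, demand (in seller-price terms) shifts: Qd = 143 − (P + 6).
New equilibrium: consumers pay $37, sellers receive $31, Q = 106. (Wedge: Pb − Ps = 6.)
The less price-elastic side of the market bears the larger share of a per-unit tax.

Consumers pay $37; sellers receive $31; quantity = 106.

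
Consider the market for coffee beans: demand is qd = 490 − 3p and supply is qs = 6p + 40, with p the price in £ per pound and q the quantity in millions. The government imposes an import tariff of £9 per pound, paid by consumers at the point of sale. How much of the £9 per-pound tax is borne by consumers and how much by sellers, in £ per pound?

Consumers bear £6 per pound; sellers bear £3 per pound.

Before the tax: set 490 − 3p = 6p + 40 → p* = £50, q* = 340.
With the tax collected from consumers, demand (in seller-price terms) shifts: qd = 490 − 3(p + 9).
Solving gives q = 322 with consumers paying £56 and sellers receiving £47 (the £9 wedge).
Burden on consumers: £6; on sellers: £3. (They sum to £9.)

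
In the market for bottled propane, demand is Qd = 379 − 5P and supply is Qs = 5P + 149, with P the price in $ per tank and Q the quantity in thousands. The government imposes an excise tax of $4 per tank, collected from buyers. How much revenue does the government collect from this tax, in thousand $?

Tax revenue = $1016 thousand.

Without the tax, 379 − 5P = 5P + 149 gives 10P = 230, so P* = $23 and Q* = 264.
With the tax collected from buyers, demand (in seller-price terms) shifts: Qd = 379 − 5(P + 4).
New equilibrium: buyers pay $25, producers receive $21, Q = 254. (Wedge: Pb − Ps = 4.)
Revenue = t · Q = 4 · 254 = $1016.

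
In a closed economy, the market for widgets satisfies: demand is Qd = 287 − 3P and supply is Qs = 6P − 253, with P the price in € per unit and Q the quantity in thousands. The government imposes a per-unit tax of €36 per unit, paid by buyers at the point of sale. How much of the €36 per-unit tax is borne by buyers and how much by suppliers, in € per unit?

Buyers bear €24 per unit; suppliers bear €12 per unit.

Before the tax: set 287 − 3P = 6P − 253 → P* = €60, Q* = 107.
With the tax collected from buyers, demand (in seller-price terms) shifts: Qd = 287 − 3(P + 36).
New equilibrium: buyers pay €84, suppliers receive €48, Q = 35. (Wedge: Pb − Ps = 36.)
Burden on buyers: €24; on suppliers: €12. (They sum to €36.)
The less price-elastic side of the market bears the larger share of a per-unit tax.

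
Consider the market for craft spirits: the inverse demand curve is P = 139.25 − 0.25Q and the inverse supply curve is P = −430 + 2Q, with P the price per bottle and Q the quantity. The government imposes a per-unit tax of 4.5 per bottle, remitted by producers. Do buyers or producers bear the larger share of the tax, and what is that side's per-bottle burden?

Producers bear the larger share: 4 per bottle.

Inverting to Q(P) form: Qd = 557 − 4P; Qs = 0.5P + 215.
Without the tax, 557 − 4P = 0.5P + 215 gives 4.5P = 342, so P* = 76 and Q* = 253.
With the tax collected from producers, supply shifts: Qs = 0.5(P − 4.5) + 215.
New equilibrium: buyers pay 76.5, producers receive 72, Q = 251. (Wedge: Pb − Ps = 4.5.)
Per-bottle burden: buyers 0.5, producers 4.
Producers take the larger share because supply is less price-elastic here (demand slope 4 vs supply slope 0.5).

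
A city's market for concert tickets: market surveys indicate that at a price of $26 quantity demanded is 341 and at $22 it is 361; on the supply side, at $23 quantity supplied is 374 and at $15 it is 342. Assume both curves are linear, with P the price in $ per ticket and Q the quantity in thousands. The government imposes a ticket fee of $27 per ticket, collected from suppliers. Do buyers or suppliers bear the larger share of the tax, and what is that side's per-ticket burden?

Demand slope: (361 − 341)/(22 − 26) = -5, so Qd = 471 − 5P.
Supply slope: (342 − 374)/(15 − 23) = 4, so Qs = 4P + 282.
Before the tax: set 471 − 5P = 4P + 282 → P* = $21, Q* = 366.
With the tax collected from suppliers, supply shifts: Qs = 4(P − 27) + 282.
New equilibrium: buyers pay $33, suppliers receive $6, Q = 306. (Wedge: Pb − Ps = 27.)
Per-ticket burden: buyers $12, suppliers $15.
Suppliers take the larger share because supply is less price-elastic here (demand slope 5 vs supply slope 4).

Suppliers bear the larger share: $15 per ticket.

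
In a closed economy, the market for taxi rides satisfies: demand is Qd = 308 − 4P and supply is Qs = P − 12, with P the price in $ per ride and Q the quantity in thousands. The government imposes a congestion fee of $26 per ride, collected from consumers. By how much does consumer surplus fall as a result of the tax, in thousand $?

Consumer surplus falls by $216.32 thousand.

Without the tax, 308 − 4P = P − 12 gives 5P = 320, so P* = $64 and Q* = 52.
With the tax collected from consumers, demand (in seller-price terms) shifts: Qd = 308 − 4(P + 26).
Solving gives Q = 31.2 with consumers paying $69.2 and suppliers receiving $43.2 (the $26 wedge).
ΔCS is the trapezoid between Q = 31.2 and Q = 52 of height $5.2: ½ · (52 + 31.2) · 5.2 = $216.32.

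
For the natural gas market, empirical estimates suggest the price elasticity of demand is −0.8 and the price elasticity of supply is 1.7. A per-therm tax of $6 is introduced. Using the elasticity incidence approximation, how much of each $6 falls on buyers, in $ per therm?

Buyers bear ≈ $4.08 per therm.

Incidence ratio: buyers' share ≈ εs / (εs + |εd|) = 1.7 / (1.7 + 0.8) = 0.68.
So buyers bear ≈ 0.68 × $6 = $4.08; producers bear $1.92.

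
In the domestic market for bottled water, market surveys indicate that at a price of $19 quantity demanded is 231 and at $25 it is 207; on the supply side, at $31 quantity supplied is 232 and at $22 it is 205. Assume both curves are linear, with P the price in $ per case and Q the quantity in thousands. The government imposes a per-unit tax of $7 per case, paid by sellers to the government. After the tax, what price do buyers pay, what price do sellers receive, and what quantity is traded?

Demand slope: (207 − 231)/(25 − 19) = -4, so Qd = 307 − 4P.
Supply slope: (205 − 232)/(22 − 31) = 3, so Qs = 3P + 139.
Before the tax: set 307 − 4P = 3P + 139 → P* = $24, Q* = 211.
With the tax collected from sellers, supply shifts: Qs = 3(P − 7) + 139.
Solving gives Q = 199 with buyers paying $27 and sellers receiving $20 (the $7 wedge).
The less price-elastic side of the market bears the larger share of a per-unit tax.

Buyers pay $27; sellers receive $20; quantity = 199.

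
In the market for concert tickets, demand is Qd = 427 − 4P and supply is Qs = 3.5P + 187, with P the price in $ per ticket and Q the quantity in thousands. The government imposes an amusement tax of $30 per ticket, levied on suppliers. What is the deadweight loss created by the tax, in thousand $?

Without the tax, 427 − 4P = 3.5P + 187 gives 7.5P = 240, so P* = $32 and Q* = 299.
With the tax collected from suppliers, supply shifts: Qs = 3.5(P − 30) + 187.
Solving gives Q = 243 with consumers paying $46 and suppliers receiving $16 (the $30 wedge).
Quantity falls by |ΔQ| = |299 − 243| = 56.
DWL = ½ · t · |ΔQ| = ½ · 30 · 56 = $840.

Deadweight loss = $840 thousand.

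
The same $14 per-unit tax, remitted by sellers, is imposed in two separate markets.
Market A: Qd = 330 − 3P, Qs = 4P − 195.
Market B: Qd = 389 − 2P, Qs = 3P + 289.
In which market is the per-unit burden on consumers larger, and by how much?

Market B, by $0.4.

Market A: pre-tax P* = $75, Q* = 105; post-tax Q = 81; per-unit burden on consumers = $8.
Market B: pre-tax P* = $20, Q* = 349; post-tax Q = 332.2; per-unit burden on consumers = $8.4.
Difference: $8 vs $8.4 → market B is larger by $0.4.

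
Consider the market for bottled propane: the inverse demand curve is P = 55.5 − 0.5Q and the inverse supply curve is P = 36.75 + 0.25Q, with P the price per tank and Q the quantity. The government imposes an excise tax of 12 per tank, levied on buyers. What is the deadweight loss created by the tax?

Deadweight loss = 96.

Inverting to Q(P) form: Qd = 111 − 2P; Qs = 4P − 147.
Before the tax: set 111 − 2P = 4P − 147 → P* = 43, Q* = 25.
With the tax collected from buyers, demand (in seller-price terms) shifts: Qd = 111 − 2(P + 12).
Solving gives Q = 9 with buyers paying 51 and sellers receiving 39 (the 12 wedge).
Quantity falls by |ΔQ| = |25 − 9| = 16.
DWL = ½ · t · |ΔQ| = ½ · 12 · 16 = 96.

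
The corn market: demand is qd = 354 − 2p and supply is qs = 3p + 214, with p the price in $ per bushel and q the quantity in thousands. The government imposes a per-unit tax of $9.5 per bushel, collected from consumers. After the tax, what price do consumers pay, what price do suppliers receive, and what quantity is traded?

Consumers pay $33.7; suppliers receive $24.2; quantity = 286.6.

Before the tax: set 354 − 2p = 3p + 214 → p* = $28, q* = 298.
With the tax collected from consumers, demand (in seller-price terms) shifts: qd = 354 − 2(p + 9.5).
New equilibrium: consumers pay $33.7, suppliers receive $24.2, q = 286.6. (Wedge: pb − ps = 9.5.)
The less price-elastic side of the market bears the larger share of a per-unit tax.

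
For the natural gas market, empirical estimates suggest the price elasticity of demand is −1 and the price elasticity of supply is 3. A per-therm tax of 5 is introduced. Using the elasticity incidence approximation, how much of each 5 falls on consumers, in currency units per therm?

Consumers bear ≈ 3.75 per therm.

Incidence ratio: consumers' share ≈ εs / (εs + |εd|) = 3 / (3 + 1) = 0.75.
So consumers bear ≈ 0.75 × 5 = 3.75; producers bear 1.25.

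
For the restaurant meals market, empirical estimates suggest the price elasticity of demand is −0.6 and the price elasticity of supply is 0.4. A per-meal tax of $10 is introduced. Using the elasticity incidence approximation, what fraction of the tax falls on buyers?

Buyers' share ≈ 0.4.

Incidence ratio: buyers' share ≈ εs / (εs + |εd|) = 0.4 / (0.4 + 0.6) = 0.4.
Supply is the less elastic side, so buyers bear the smaller share.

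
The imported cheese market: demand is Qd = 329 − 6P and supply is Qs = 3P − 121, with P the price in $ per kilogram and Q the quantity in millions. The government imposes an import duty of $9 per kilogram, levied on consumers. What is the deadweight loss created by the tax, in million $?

Before the tax: set 329 − 6P = 3P − 121 → P* = $50, Q* = 29.
With the tax collected from consumers, demand (in seller-price terms) shifts: Qd = 329 − 6(P + 9).
New equilibrium: consumers pay $53, producers receive $44, Q = 11. (Wedge: Pb − Ps = 9.)
Quantity falls by |ΔQ| = |29 − 11| = 18.
DWL = ½ · t · |ΔQ| = ½ · 9 · 18 = $81.

Deadweight loss = $81 million.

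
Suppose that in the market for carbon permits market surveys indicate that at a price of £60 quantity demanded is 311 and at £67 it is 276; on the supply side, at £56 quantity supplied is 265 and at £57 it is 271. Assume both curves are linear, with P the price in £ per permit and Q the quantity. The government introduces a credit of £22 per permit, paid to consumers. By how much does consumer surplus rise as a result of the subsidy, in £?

Demand slope: (276 − 311)/(67 − 60) = -5, so Qd = 611 − 5P.
Supply slope: (271 − 265)/(57 − 56) = 6, so Qs = 6P − 71.
Without the subsidy, 611 − 5P = 6P − 71 gives 11P = 682, so P* = £62 and Q* = 301.
With a per-unit subsidy paid to consumers, each effectively pays P − 22, so demand becomes Qd = 611 − 5(P − 22).
Solving gives Q = 361 with consumers paying £50 and suppliers receiving £72 (the £22 wedge).
ΔCS is the trapezoid between Q = 361 and Q = 301 of height £12: ½ · (301 + 361) · 12 = £3972.

Consumer surplus rises by £3972.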